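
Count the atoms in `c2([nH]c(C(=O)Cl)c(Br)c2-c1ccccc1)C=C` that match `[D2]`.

7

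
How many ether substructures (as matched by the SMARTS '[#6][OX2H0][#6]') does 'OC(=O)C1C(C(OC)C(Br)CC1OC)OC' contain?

3

[#6][OX2H0][#6] is the SMARTS for an ether: an aliphatic oxygen bridging two carbons with no H on the oxygen.
The molecule carries 3 separate instances of a methoxy ether (-OCH3) meeting every constraint; each maps to a distinct set of atoms, giving 3 matches.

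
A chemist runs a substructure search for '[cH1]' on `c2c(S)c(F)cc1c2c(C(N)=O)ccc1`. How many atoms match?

The query [cH1] means: aromatic carbon bearing exactly one hydrogen.
Check the 15 heavy atoms by environment: 5× c (aromatic, H0) → no; 5× c (aromatic, H1) → match; 1× C (H0) → no; 1× O (H0) → no; 1× N (H2) → no; 1× F (H0) → no; 1× S (H1) → no.
That gives 5 matching atoms.

5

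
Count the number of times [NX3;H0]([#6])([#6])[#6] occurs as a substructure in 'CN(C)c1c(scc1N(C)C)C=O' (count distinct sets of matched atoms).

[NX3;H0]([#6])([#6])[#6] is the SMARTS for a tertiary amine: a trivalent nitrogen with no H, bonded to three carbons.
The molecule carries 2 separate instances of a dimethylamino group (-N(CH3)2) meeting every constraint; each maps to a distinct set of atoms, giving 2 matches.

2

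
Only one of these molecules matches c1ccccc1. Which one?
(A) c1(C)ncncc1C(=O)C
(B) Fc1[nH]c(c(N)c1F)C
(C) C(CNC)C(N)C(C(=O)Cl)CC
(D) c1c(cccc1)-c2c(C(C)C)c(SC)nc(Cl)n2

c1ccccc1 describes six aromatic carbons in a ring (a benzene ring).
(A) has a methyl group (-CH3) but no six-membered all-carbon aromatic ring is present.
(B) has a methyl group (-CH3) but no six-membered all-carbon aromatic ring is present.
(C) has a methyl group (-CH3) but no six-membered all-carbon aromatic ring is present.
(D) contains a phenyl ring, which satisfies every atom and bond constraint.
So the answer is (D).

D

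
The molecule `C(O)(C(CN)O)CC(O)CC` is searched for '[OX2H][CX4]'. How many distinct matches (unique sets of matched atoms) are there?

[OX2H][CX4] is the SMARTS for an aliphatic alcohol: a hydroxyl oxygen bound to an sp3 (X4) carbon.
The molecule carries 3 separate instances of a hydroxyl group (-OH) meeting every constraint; each maps to a distinct set of atoms, giving 3 matches.

3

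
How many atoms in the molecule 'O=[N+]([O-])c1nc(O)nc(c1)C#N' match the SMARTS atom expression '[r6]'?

The query [r6] means: r6 matches atoms in a six-membered ring.
Check the 12 heavy atoms by environment: 2× n (aromatic, in 6-ring) → match; 4× c (aromatic, in 6-ring) → match; 1× C (acyclic) → no; 1× N (acyclic) → no; 2× O (acyclic) → no; 1× N (charge +1, acyclic) → no; 1× O (charge -1, acyclic) → no.
Summing the matching environments: 2 + 4 = 6 matching atoms.

6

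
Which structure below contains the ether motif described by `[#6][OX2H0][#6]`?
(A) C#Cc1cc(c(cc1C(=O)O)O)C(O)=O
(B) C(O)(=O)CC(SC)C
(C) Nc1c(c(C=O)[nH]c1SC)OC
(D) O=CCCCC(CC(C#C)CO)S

C

[#6][OX2H0][#6] describes an aliphatic oxygen bridging two carbons with no H on the oxygen (an ether).
(A) has a carboxylic acid group (-C(=O)OH) but the -OH oxygen has H1; the =O is OX1, not OX2.
(B) has a carboxylic acid group (-C(=O)OH) but the -OH oxygen has H1; the =O is OX1, not OX2.
(C) contains a methoxy ether (-OCH3), which satisfies every atom and bond constraint.
(D) has a hydroxyl group (-OH) but the oxygen has H1, not H0 bridging two carbons.
So the answer is (C).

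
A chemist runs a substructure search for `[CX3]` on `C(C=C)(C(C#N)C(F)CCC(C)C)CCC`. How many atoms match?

The query [CX3] means: C with X3: aliphatic carbon with exactly 3 total connections.
Check the 16 heavy atoms by environment: 11× C (X4) → no; 2× C (X3) → match; 1× C (X2) → no; 1× N (X1) → no; 1× F (X1) → no.
That gives 2 matching atoms.

2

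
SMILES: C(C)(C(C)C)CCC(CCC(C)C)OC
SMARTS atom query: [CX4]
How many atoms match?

14

The query [CX4] means: C with X4: aliphatic carbon with exactly 4 total connections (bonds + H).
Check the 15 heavy atoms by environment: 14× C (X4) → match; 1× O (X2) → no.
That gives 14 matching atoms.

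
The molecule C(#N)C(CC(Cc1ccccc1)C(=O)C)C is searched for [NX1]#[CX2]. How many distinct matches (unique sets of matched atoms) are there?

[NX1]#[CX2] is the SMARTS for a nitrile: a nitrogen triple-bonded to a two-connected carbon.
Exactly one fragment in the molecule meets all constraints, giving 1 match.

1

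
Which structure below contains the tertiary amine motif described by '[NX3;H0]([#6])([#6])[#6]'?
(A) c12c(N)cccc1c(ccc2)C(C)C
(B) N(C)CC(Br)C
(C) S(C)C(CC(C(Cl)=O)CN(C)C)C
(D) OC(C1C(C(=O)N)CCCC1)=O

[NX3;H0]([#6])([#6])[#6] describes a trivalent nitrogen with no H, bonded to three carbons (a tertiary amine).
(A) has a primary amino group (-NH2) but the nitrogen has H2, not H0 with three carbons.
(B) has an N-methylamino group (-NHCH3) but the nitrogen still has one H (H1), not H0.
(C) contains a dimethylamino group (-N(CH3)2), which satisfies every atom and bond constraint.
(D) has a primary amide (-C(=O)NH2) but the amide nitrogen has H2 and only one carbon neighbour.
So the answer is (C).

C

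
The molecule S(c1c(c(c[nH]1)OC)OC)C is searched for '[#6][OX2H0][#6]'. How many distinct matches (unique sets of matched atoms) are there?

2

[#6][OX2H0][#6] is the SMARTS for an ether: an aliphatic oxygen bridging two carbons with no H on the oxygen.
The molecule carries 2 separate instances of a methoxy ether (-OCH3) meeting every constraint; each maps to a distinct set of atoms, giving 2 matches.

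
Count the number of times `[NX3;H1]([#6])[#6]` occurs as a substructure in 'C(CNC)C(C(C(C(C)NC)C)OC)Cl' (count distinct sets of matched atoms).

[NX3;H1]([#6])[#6] is the SMARTS for a secondary amine: a trivalent nitrogen with one H, bonded to two carbons.
The molecule carries 2 separate instances of an N-methylamino group (-NHCH3) meeting every constraint; each maps to a distinct set of atoms, giving 2 matches.

2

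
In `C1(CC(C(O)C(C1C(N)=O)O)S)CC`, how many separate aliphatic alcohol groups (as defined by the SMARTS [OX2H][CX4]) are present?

2

[OX2H][CX4] is the SMARTS for an aliphatic alcohol: a hydroxyl oxygen bound to an sp3 (X4) carbon.
The molecule carries 2 separate instances of a hydroxyl group (-OH) meeting every constraint; each maps to a distinct set of atoms, giving 2 matches.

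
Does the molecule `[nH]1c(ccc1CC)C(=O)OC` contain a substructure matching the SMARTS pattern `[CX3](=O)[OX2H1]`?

The pattern [CX3](=O)[OX2H1] describes an sp2 carbon double-bonded to O and single-bonded to an -OH oxygen — a carboxylic acid.
The closest candidate here is a methyl-ester group (-C(=O)OCH3), but the singly-bonded O has no H (OX2H0, not OX2H1). No other fragment satisfies the full query, so there is no match.

No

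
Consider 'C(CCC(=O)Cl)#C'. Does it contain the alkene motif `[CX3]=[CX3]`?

No

The pattern [CX3]=[CX3] describes a non-aromatic C=C double bond between two sp2 carbons — an alkene.
The closest candidate here is an ethynyl group (-C#CH), but the C-C bond is a triple bond, not a double bond. No other fragment satisfies the full query, so there is no match.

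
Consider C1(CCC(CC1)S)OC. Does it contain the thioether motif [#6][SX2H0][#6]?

The pattern [#6][SX2H0][#6] describes an aliphatic sulfur bridging two carbons with no H on the sulfur — a thioether.
The closest candidate here is a thiol (-SH), but the sulfur has H1, not H0 bridging two carbons. No other fragment satisfies the full query, so there is no match.

No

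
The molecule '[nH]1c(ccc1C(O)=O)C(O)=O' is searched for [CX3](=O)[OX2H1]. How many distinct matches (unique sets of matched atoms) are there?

2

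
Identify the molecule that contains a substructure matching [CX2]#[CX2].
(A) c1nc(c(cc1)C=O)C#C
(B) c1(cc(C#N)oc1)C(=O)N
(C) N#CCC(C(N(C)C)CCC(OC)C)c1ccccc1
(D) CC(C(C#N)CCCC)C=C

A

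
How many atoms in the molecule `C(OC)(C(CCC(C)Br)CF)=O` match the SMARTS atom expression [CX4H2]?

Check the 12 heavy atoms by environment: 3× C (H2, X4) → match; 2× C (H1, X4) → no; 2× C (H3, X4) → no; 1× C (H0, X3) → no; 1× O (H0, X1) → no; 1× O (H0, X2) → no; 1× F (H0, X1) → no; 1× Br (H0, X1) → no.
That gives 3 matching atoms.

3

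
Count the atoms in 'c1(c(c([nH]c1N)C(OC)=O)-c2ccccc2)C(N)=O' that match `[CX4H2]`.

0

The query [CX4H2] means: sp3 carbon (X4) with exactly two hydrogens.
Check the 19 heavy atoms by environment: 1× n (aromatic, H1, X3) → no; 5× c (aromatic, H0, X3) → no; 2× N (H2, X3) → no; 2× C (H0, X3) → no; 2× O (H0, X1) → no; 5× c (aromatic, H1, X3) → no; 1× O (H0, X2) → no; 1× C (H3, X4) → no.
No environment satisfies the query, so 0 matching atoms.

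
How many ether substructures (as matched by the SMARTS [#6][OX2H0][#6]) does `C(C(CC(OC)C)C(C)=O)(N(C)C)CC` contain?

1

[#6][OX2H0][#6] is the SMARTS for an ether: an aliphatic oxygen bridging two carbons with no H on the oxygen.
Exactly one fragment in the molecule meets all constraints, giving 1 match.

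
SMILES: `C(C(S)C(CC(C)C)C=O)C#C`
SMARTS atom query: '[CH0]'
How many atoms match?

1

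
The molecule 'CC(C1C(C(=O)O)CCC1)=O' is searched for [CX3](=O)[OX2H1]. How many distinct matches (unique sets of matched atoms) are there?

[CX3](=O)[OX2H1] is the SMARTS for a carboxylic acid: an sp2 carbon double-bonded to O and single-bonded to an -OH oxygen.
Exactly one fragment in the molecule meets all constraints, giving 1 match.

1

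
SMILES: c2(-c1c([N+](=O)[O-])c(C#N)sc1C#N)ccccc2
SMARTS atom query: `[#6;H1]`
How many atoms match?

Check the 18 heavy atoms by environment: 1× s (aromatic, H0) → no; 5× c (aromatic, H0) → no; 2× C (H0) → no; 2× N (H0) → no; 1× N (charge +1, H0) → no; 1× O (charge -1, H0) → no; 1× O (H0) → no; 5× c (aromatic, H1) → match.
That gives 5 matching atoms.

5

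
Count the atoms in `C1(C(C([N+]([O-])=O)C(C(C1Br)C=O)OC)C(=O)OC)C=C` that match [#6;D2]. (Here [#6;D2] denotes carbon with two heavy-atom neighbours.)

The query [#6;D2] means: any carbon bonded to exactly two heavy atoms.
Check the 20 heavy atoms by environment: 7× C (D3) → no; 1× N (charge +1, D3) → no; 1× O (charge -1, D1) → no; 3× O (D1) → no; 1× Br (D1) → no; 2× O (D2) → no; 3× C (D1) → no; 2× C (D2) → match.
That gives 2 matching atoms.

2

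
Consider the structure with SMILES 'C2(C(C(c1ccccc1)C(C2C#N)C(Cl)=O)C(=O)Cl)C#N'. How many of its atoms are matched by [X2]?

Check the 21 heavy atoms by environment: 5× C (X4) → no; 6× c (aromatic, X3) → no; 2× C (X2) → match; 2× N (X1) → no; 2× C (X3) → no; 2× O (X1) → no; 2× Cl (X1) → no.
That gives 2 matching atoms.

2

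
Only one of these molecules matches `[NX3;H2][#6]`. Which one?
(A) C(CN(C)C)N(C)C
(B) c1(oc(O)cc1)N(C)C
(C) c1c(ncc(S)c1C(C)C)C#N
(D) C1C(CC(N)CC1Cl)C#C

D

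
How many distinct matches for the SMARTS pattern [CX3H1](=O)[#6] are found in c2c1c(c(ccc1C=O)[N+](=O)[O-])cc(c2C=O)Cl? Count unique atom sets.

2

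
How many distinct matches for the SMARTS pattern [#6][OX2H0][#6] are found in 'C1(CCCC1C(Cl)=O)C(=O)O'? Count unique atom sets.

0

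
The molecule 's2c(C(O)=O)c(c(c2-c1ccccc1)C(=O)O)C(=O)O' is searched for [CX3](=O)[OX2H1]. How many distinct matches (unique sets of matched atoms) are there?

3

[CX3](=O)[OX2H1] is the SMARTS for a carboxylic acid: an sp2 carbon double-bonded to O and single-bonded to an -OH oxygen.
The molecule carries 3 separate instances of a carboxylic acid group (-C(=O)OH) meeting every constraint; each maps to a distinct set of atoms, giving 3 matches.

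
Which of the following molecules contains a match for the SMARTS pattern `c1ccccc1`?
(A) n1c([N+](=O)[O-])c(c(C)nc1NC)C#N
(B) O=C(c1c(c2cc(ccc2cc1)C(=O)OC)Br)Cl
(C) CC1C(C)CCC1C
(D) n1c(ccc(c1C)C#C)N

B

c1ccccc1 describes six aromatic carbons in a ring (a benzene ring).
(A) has a methyl group (-CH3) but no six-membered all-carbon aromatic ring is present.
(B) contains the required atom environment, so the pattern matches.
(C) has a methyl group (-CH3) but no six-membered all-carbon aromatic ring is present.
(D) has a methyl group (-CH3) but no six-membered all-carbon aromatic ring is present.
So the answer is (B).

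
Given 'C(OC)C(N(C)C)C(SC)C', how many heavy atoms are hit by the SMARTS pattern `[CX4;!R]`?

8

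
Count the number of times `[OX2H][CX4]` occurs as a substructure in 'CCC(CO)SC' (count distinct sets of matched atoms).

1

[OX2H][CX4] is the SMARTS for an aliphatic alcohol: a hydroxyl oxygen bound to an sp3 (X4) carbon.
Exactly one fragment in the molecule meets all constraints, giving 1 match.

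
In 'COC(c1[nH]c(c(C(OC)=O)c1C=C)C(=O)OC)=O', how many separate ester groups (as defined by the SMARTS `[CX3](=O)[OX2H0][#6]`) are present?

[CX3](=O)[OX2H0][#6] is the SMARTS for an ester: a carbonyl carbon bonded to an oxygen that is itself bonded to carbon (no H on that O).
The molecule carries 3 separate instances of a methyl-ester group (-C(=O)OCH3) meeting every constraint; each maps to a distinct set of atoms, giving 3 matches.

3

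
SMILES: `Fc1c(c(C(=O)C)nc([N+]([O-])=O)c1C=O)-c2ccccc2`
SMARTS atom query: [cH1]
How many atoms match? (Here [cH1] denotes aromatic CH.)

The query [cH1] means: aromatic carbon bearing exactly one hydrogen.
Check the 21 heavy atoms by environment: 1× n (aromatic, H0) → no; 6× c (aromatic, H0) → no; 1× C (H1) → no; 3× O (H0) → no; 1× N (charge +1, H0) → no; 1× O (charge -1, H0) → no; 5× c (aromatic, H1) → match; 1× F (H0) → no; 1× C (H0) → no; 1× C (H3) → no.
That gives 5 matching atoms.

5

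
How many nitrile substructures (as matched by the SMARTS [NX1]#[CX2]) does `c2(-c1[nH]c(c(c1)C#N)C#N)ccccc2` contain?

2

[NX1]#[CX2] is the SMARTS for a nitrile: a nitrogen triple-bonded to a two-connected carbon.
The molecule carries 2 separate instances of a nitrile (-C#N) meeting every constraint; each maps to a distinct set of atoms, giving 2 matches.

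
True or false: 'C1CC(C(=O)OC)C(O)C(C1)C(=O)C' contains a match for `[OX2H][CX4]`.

The pattern [OX2H][CX4] describes a hydroxyl oxygen bound to an sp3 (X4) carbon — an aliphatic alcohol.
The molecule carries a hydroxyl group (-OH), whose atoms satisfy every constraint of the query, so the pattern matches.

True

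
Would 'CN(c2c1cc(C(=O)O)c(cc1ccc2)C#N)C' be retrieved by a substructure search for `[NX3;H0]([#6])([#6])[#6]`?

Yes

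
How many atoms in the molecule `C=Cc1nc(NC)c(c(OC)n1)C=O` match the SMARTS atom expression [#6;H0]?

The query [#6;H0] means: any carbon with no attached hydrogen.
Check the 14 heavy atoms by environment: 2× n (aromatic, H0) → no; 4× c (aromatic, H0) → match; 2× C (H1) → no; 2× O (H0) → no; 1× C (H2) → no; 1× N (H1) → no; 2× C (H3) → no.
That gives 4 matching atoms.

4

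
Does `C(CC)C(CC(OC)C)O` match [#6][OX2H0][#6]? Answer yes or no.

Yes

The pattern [#6][OX2H0][#6] describes an aliphatic oxygen bridging two carbons with no H on the oxygen — an ether.
The molecule carries a methoxy ether (-OCH3), whose atoms satisfy every constraint of the query, so the pattern matches.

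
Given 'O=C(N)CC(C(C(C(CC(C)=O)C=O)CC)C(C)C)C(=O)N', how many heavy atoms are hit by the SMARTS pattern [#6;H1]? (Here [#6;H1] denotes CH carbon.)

The query [#6;H1] means: any carbon bearing exactly one hydrogen.
Check the 22 heavy atoms by environment: 3× C (H2) → no; 6× C (H1) → match; 3× C (H0) → no; 4× O (H0) → no; 2× N (H2) → no; 4× C (H3) → no.
That gives 6 matching atoms.

6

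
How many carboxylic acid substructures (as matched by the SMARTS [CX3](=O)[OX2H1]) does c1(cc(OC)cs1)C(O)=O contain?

1

[CX3](=O)[OX2H1] is the SMARTS for a carboxylic acid: an sp2 carbon double-bonded to O and single-bonded to an -OH oxygen.
Exactly one fragment in the molecule meets all constraints, giving 1 match.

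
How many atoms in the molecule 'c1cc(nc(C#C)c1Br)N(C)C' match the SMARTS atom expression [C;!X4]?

The query [C;!X4] means: aliphatic carbon that does not have four total connections.
Check the 12 heavy atoms by environment: 1× n (aromatic, X2) → no; 5× c (aromatic, X3) → no; 1× N (X3) → no; 2× C (X4) → no; 1× Br (X1) → no; 2× C (X2) → match.
That gives 2 matching atoms.

2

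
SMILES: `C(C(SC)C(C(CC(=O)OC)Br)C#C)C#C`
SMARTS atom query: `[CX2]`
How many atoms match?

The query [CX2] means: C with X2: aliphatic carbon with exactly 2 total connections.
Check the 16 heavy atoms by environment: 7× C (X4) → no; 1× C (X3) → no; 1× O (X1) → no; 1× O (X2) → no; 4× C (X2) → match; 1× Br (X1) → no; 1× S (X2) → no.
That gives 4 matching atoms.

4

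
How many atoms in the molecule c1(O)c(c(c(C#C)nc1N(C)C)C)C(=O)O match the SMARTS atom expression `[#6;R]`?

5

The query [#6;R] means: carbon that is part of a ring.
Check the 16 heavy atoms by environment: 1× n (aromatic, in 6-ring) → no; 5× c (aromatic, in 6-ring) → match; 6× C (acyclic) → no; 3× O (acyclic) → no; 1× N (acyclic) → no.
That gives 5 matching atoms.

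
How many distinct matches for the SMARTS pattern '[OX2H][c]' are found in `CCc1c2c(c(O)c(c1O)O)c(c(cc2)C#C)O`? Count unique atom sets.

4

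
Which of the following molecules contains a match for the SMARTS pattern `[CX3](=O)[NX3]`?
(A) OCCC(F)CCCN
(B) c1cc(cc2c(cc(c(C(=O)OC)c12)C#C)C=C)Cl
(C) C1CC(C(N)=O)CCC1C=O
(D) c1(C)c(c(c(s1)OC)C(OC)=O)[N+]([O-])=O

[CX3](=O)[NX3] describes a carbonyl carbon bonded to a trivalent nitrogen (an amide).
(A) has a primary amino group (-NH2) but the -NH2 is not attached to a carbonyl carbon.
(B) has a methyl-ester group (-C(=O)OCH3) but the carbonyl is bonded to O, not to an NX3 nitrogen.
(C) contains a primary amide (-C(=O)NH2), which satisfies every atom and bond constraint.
(D) has a methyl-ester group (-C(=O)OCH3) but the carbonyl is bonded to O, not to an NX3 nitrogen.
So the answer is (C).

C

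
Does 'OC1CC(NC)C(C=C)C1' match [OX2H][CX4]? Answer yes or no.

Yes

The pattern [OX2H][CX4] describes a hydroxyl oxygen bound to an sp3 (X4) carbon — an aliphatic alcohol.
The molecule carries a hydroxyl group (-OH), whose atoms satisfy every constraint of the query, so the pattern matches.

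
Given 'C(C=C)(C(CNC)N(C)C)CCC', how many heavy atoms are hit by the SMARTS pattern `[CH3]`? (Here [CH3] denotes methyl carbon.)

4

The query [CH3] means: aliphatic carbon with exactly three hydrogens.
Check the 13 heavy atoms by environment: 4× C (H2) → no; 3× C (H1) → no; 1× N (H0) → no; 4× C (H3) → match; 1× N (H1) → no.
That gives 4 matching atoms.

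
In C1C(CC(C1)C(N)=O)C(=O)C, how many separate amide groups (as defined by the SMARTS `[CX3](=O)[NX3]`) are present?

1

[CX3](=O)[NX3] is the SMARTS for an amide: a carbonyl carbon bonded to a trivalent nitrogen.
Exactly one fragment in the molecule meets all constraints, giving 1 match.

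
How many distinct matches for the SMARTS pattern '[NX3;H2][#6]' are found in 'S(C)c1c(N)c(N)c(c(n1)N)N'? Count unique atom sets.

[NX3;H2][#6] is the SMARTS for a primary amine: a trivalent nitrogen with two H attached to carbon.
The molecule carries 4 separate instances of a primary amino group (-NH2) meeting every constraint; each maps to a distinct set of atoms, giving 4 matches.

4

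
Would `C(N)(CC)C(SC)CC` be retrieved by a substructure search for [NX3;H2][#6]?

Yes

The pattern [NX3;H2][#6] describes a trivalent nitrogen with two H attached to carbon — a primary amine.
The molecule carries a primary amino group (-NH2), whose atoms satisfy every constraint of the query, so the pattern matches.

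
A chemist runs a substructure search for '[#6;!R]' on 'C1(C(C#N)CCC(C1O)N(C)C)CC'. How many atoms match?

The query [#6;!R] means: carbon not in any ring.
Check the 14 heavy atoms by environment: 6× C (in 6-ring) → no; 5× C (acyclic) → match; 2× N (acyclic) → no; 1× O (acyclic) → no.
That gives 5 matching atoms.

5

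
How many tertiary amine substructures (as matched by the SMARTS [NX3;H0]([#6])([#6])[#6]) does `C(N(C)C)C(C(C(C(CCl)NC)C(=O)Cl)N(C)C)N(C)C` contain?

3

[NX3;H0]([#6])([#6])[#6] is the SMARTS for a tertiary amine: a trivalent nitrogen with no H, bonded to three carbons.
The molecule carries 3 separate instances of a dimethylamino group (-N(CH3)2) meeting every constraint; each maps to a distinct set of atoms, giving 3 matches.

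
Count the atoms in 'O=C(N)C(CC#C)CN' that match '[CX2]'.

2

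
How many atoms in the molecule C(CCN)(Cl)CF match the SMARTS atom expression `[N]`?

1

The query [N] means: uppercase N matches aliphatic (non-aromatic) nitrogen only.
Check the 7 heavy atoms by environment: 4× C → no; 1× N → match; 1× Cl → no; 1× F → no.
That gives 1 matching atom.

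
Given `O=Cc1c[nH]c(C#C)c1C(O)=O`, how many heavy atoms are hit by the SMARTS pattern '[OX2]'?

Check the 12 heavy atoms by environment: 1× n (aromatic, X3) → no; 4× c (aromatic, X3) → no; 2× C (X3) → no; 2× O (X1) → no; 2× C (X2) → no; 1× O (X2) → match.
That gives 1 matching atom.

1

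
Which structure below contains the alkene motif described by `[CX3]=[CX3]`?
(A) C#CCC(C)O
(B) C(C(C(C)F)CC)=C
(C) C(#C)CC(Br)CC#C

B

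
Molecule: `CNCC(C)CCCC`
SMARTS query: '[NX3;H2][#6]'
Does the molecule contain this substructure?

No

The pattern [NX3;H2][#6] describes a trivalent nitrogen with two H attached to carbon — a primary amine.
The closest candidate here is an N-methylamino group (-NHCH3), but the nitrogen bears two carbons and only one H (H1), not H2. No other fragment satisfies the full query, so there is no match.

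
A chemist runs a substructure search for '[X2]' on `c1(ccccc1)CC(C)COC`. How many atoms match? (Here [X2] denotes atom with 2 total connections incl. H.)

The query [X2] means: any atom with exactly two total connections (bonds + H).
Check the 12 heavy atoms by environment: 5× C (X4) → no; 1× O (X2) → match; 6× c (aromatic, X3) → no.
That gives 1 matching atom.

1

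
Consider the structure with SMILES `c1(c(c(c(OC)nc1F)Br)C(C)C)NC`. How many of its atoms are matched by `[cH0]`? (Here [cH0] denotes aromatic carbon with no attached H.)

5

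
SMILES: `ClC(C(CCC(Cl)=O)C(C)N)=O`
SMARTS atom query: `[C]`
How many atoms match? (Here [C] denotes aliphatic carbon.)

The query [C] means: uppercase C matches aliphatic (non-aromatic) carbon only.
Check the 12 heavy atoms by environment: 7× C → match; 2× O → no; 2× Cl → no; 1× N → no.
That gives 7 matching atoms.

7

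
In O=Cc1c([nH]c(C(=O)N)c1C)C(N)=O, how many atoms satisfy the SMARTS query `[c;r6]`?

0

The query [c;r6] means: aromatic carbon that belongs to a six-membered ring.
Check the 14 heavy atoms by environment: 1× n (aromatic, in 5-ring) → no; 4× c (aromatic, in 5-ring) → no; 4× C (acyclic) → no; 3× O (acyclic) → no; 2× N (acyclic) → no.
No environment satisfies the query, so 0 matching atoms.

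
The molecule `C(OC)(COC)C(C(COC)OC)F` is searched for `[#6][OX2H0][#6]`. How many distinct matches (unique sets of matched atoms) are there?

4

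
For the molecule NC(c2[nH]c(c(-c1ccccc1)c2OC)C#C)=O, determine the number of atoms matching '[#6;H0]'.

The query [#6;H0] means: any carbon with no attached hydrogen.
Check the 18 heavy atoms by environment: 1× n (aromatic, H1) → no; 5× c (aromatic, H0) → match; 2× C (H0) → match; 2× O (H0) → no; 1× N (H2) → no; 1× C (H3) → no; 1× C (H1) → no; 5× c (aromatic, H1) → no.
Summing the matching environments: 5 + 2 = 7 matching atoms.

7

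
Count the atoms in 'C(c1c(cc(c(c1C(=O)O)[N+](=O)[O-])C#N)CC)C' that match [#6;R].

Check the 18 heavy atoms by environment: 6× c (aromatic, in 6-ring) → match; 6× C (acyclic) → no; 3× O (acyclic) → no; 1× N (acyclic) → no; 1× N (charge +1, acyclic) → no; 1× O (charge -1, acyclic) → no.
That gives 6 matching atoms.

6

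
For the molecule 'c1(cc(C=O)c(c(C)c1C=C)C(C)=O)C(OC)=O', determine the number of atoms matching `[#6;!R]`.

The query [#6;!R] means: carbon not in any ring.
Check the 18 heavy atoms by environment: 6× c (aromatic, in 6-ring) → no; 8× C (acyclic) → match; 4× O (acyclic) → no.
That gives 8 matching atoms.

8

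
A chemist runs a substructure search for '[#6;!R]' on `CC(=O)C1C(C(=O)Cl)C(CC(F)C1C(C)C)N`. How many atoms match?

6

The query [#6;!R] means: carbon not in any ring.
Check the 17 heavy atoms by environment: 6× C (in 6-ring) → no; 1× N (acyclic) → no; 6× C (acyclic) → match; 2× O (acyclic) → no; 1× Cl (acyclic) → no; 1× F (acyclic) → no.
That gives 6 matching atoms.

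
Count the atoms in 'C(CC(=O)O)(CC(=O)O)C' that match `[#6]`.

6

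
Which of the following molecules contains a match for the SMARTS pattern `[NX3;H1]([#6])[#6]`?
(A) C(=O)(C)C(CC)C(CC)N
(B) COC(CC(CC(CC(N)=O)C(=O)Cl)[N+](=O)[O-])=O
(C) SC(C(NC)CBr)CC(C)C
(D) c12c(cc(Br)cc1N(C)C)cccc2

C

[NX3;H1]([#6])[#6] describes a trivalent nitrogen with one H, bonded to two carbons (a secondary amine).
(A) has a primary amino group (-NH2) but the nitrogen has H2 and only one carbon neighbour.
(B) has a primary amide (-C(=O)NH2) but the -C(=O)NH2 nitrogen has H2, not H1.
(C) contains an N-methylamino group (-NHCH3), which satisfies every atom and bond constraint.
(D) has a dimethylamino group (-N(CH3)2) but the nitrogen has H0, not H1.
So the answer is (C).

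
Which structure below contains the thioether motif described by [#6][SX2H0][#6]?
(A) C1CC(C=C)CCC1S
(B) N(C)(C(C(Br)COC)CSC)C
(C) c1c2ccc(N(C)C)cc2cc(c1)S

B

[#6][SX2H0][#6] describes an aliphatic sulfur bridging two carbons with no H on the sulfur (a thioether).
(A) has a thiol (-SH) but the sulfur has H1, not H0 bridging two carbons.
(B) contains a methylthio ether (-SCH3), which satisfies every atom and bond constraint.
(C) has a thiol (-SH) but the sulfur has H1, not H0 bridging two carbons.
So the answer is (B).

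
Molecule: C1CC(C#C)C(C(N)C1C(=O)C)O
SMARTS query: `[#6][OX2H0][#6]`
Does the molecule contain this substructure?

The pattern [#6][OX2H0][#6] describes an aliphatic oxygen bridging two carbons with no H on the oxygen — an ether.
The closest candidate here is a hydroxyl group (-OH), but the oxygen has H1, not H0 bridging two carbons. No other fragment satisfies the full query, so there is no match.

No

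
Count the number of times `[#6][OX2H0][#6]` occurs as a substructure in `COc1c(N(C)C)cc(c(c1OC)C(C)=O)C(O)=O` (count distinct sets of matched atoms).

2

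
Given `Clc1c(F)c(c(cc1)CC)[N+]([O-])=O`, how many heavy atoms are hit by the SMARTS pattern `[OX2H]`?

The query [OX2H] means: aliphatic oxygen with two connections, one of which is H — an -OH oxygen.
Check the 13 heavy atoms by environment: 2× c (aromatic, H1, X3) → no; 4× c (aromatic, H0, X3) → no; 1× C (H2, X4) → no; 1× C (H3, X4) → no; 1× Cl (H0, X1) → no; 1× N (charge +1, H0, X3) → no; 1× O (charge -1, H0, X1) → no; 1× O (H0, X1) → no; 1× F (H0, X1) → no.
No environment satisfies the query, so 0 matching atoms.

0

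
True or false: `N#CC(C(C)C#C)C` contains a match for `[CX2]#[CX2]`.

True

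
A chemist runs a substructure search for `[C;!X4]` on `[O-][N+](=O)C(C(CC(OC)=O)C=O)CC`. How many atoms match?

2

The query [C;!X4] means: aliphatic carbon that does not have four total connections.
Check the 14 heavy atoms by environment: 6× C (X4) → no; 2× C (X3) → match; 3× O (X1) → no; 1× O (X2) → no; 1× N (charge +1, X3) → no; 1× O (charge -1, X1) → no.
That gives 2 matching atoms.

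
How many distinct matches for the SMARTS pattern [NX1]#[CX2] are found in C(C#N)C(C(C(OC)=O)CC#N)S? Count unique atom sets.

2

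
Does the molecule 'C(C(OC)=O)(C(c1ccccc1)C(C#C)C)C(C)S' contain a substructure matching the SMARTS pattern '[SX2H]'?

The pattern [SX2H] describes an aliphatic sulfur with two connections, one being H — a thiol.
The molecule carries a thiol (-SH), whose atoms satisfy every constraint of the query, so the pattern matches.

Yes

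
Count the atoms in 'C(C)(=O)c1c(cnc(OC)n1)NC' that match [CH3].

3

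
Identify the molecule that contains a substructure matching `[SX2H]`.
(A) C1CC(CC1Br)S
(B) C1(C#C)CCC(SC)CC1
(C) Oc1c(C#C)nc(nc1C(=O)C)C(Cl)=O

A

[SX2H] describes an aliphatic sulfur with two connections, one being H (a thiol).
(A) contains a thiol (-SH), which satisfies every atom and bond constraint.
(B) has a methylthio ether (-SCH3) but the sulfur has H0 (bonded to two carbons), not H1.
(C) has a hydroxyl group (-OH) but it is an -OH, not an -SH.
So the answer is (A).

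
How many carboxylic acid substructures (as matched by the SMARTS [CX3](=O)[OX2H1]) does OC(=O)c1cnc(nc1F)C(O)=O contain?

2

[CX3](=O)[OX2H1] is the SMARTS for a carboxylic acid: an sp2 carbon double-bonded to O and single-bonded to an -OH oxygen.
The molecule carries 2 separate instances of a carboxylic acid group (-C(=O)OH) meeting every constraint; each maps to a distinct set of atoms, giving 2 matches.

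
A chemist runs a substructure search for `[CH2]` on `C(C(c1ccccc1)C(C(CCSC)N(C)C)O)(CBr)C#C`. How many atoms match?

3

The query [CH2] means: aliphatic carbon with exactly two hydrogens.
Check the 22 heavy atoms by environment: 3× C (H2) → match; 5× C (H1) → no; 1× C (H0) → no; 1× O (H1) → no; 1× c (aromatic, H0) → no; 5× c (aromatic, H1) → no; 1× N (H0) → no; 3× C (H3) → no; 1× Br (H0) → no; 1× S (H0) → no.
That gives 3 matching atoms.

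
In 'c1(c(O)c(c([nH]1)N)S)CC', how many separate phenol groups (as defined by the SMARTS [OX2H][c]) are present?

1

[OX2H][c] is the SMARTS for a phenol: a hydroxyl oxygen attached to an aromatic carbon.
Exactly one fragment in the molecule meets all constraints, giving 1 match.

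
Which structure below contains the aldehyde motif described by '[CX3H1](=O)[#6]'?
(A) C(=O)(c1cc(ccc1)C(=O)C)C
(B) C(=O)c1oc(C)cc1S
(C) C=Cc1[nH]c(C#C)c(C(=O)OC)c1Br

B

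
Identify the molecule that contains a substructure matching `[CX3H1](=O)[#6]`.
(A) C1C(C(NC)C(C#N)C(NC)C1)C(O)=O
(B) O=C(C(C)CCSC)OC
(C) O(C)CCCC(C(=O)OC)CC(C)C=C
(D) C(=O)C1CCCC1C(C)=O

D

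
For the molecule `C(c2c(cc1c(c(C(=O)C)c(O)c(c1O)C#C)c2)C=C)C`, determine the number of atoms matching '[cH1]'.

The query [cH1] means: aromatic carbon bearing exactly one hydrogen.
Check the 21 heavy atoms by environment: 8× c (aromatic, H0) → no; 2× c (aromatic, H1) → match; 2× C (H2) → no; 2× C (H3) → no; 2× C (H0) → no; 2× C (H1) → no; 2× O (H1) → no; 1× O (H0) → no.
That gives 2 matching atoms.

2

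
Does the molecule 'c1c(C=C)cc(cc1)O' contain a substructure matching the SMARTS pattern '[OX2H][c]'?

Yes

The pattern [OX2H][c] describes a hydroxyl oxygen attached to an aromatic carbon — a phenol.
The molecule carries a hydroxyl group (-OH), whose atoms satisfy every constraint of the query, so the pattern matches.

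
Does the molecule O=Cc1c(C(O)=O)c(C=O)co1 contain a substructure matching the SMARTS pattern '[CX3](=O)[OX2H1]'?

The pattern [CX3](=O)[OX2H1] describes an sp2 carbon double-bonded to O and single-bonded to an -OH oxygen — a carboxylic acid.
The molecule carries a carboxylic acid group (-C(=O)OH), whose atoms satisfy every constraint of the query, so the pattern matches.

Yes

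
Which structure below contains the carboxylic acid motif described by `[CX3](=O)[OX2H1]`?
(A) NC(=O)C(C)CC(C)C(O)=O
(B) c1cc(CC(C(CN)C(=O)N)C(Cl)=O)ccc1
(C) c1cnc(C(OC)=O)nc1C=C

[CX3](=O)[OX2H1] describes an sp2 carbon double-bonded to O and single-bonded to an -OH oxygen (a carboxylic acid).
(A) contains a carboxylic acid group (-C(=O)OH), which satisfies every atom and bond constraint.
(B) has an acyl chloride (-C(=O)Cl) but the carbonyl is bonded to Cl, not to an -OH oxygen.
(C) has a methyl-ester group (-C(=O)OCH3) but the singly-bonded O has no H (OX2H0, not OX2H1).
So the answer is (A).

A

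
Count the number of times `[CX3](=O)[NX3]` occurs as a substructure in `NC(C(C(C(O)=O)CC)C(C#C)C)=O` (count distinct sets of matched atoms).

1

[CX3](=O)[NX3] is the SMARTS for an amide: a carbonyl carbon bonded to a trivalent nitrogen.
Exactly one fragment in the molecule meets all constraints, giving 1 match.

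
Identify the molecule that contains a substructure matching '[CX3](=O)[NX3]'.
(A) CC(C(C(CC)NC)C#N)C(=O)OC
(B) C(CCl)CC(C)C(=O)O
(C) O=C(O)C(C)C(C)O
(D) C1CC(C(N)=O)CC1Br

[CX3](=O)[NX3] describes a carbonyl carbon bonded to a trivalent nitrogen (an amide).
(A) has a nitrile (-C#N) but the nitrile N is NX1 (triple-bonded), not NX3.
(B) has a carboxylic acid group (-C(=O)OH) but the carbonyl is bonded to O, not to an NX3 nitrogen.
(C) has a carboxylic acid group (-C(=O)OH) but the carbonyl is bonded to O, not to an NX3 nitrogen.
(D) contains a primary amide (-C(=O)NH2), which satisfies every atom and bond constraint.
So the answer is (D).

D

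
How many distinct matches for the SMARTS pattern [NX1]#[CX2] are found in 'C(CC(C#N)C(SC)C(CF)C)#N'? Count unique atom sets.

[NX1]#[CX2] is the SMARTS for a nitrile: a nitrogen triple-bonded to a two-connected carbon.
The molecule carries 2 separate instances of a nitrile (-C#N) meeting every constraint; each maps to a distinct set of atoms, giving 2 matches.

2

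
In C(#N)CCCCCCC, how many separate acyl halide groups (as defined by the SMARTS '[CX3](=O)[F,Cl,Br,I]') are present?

[CX3](=O)[F,Cl,Br,I] is the SMARTS for an acyl halide: a carbonyl carbon bonded to a halogen.
No fragment in the molecule satisfies every constraint, giving 0 matches.

0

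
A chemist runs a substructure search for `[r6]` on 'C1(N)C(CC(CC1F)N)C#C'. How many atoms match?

6

The query [r6] means: r6 matches atoms in a six-membered ring.
Check the 11 heavy atoms by environment: 6× C (in 6-ring) → match; 2× N (acyclic) → no; 1× F (acyclic) → no; 2× C (acyclic) → no.
That gives 6 matching atoms.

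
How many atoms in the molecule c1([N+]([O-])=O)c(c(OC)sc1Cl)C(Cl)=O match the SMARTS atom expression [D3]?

6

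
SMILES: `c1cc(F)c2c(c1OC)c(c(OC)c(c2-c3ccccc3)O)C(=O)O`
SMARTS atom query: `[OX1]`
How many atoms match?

The query [OX1] means: aliphatic oxygen with one total connection — typically a carbonyl =O or an oxide.
Check the 25 heavy atoms by environment: 16× c (aromatic, X3) → no; 4× O (X2) → no; 2× C (X4) → no; 1× C (X3) → no; 1× O (X1) → match; 1× F (X1) → no.
That gives 1 matching atom.

1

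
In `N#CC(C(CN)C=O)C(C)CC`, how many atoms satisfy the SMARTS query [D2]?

4

The query [D2] means: atom with exactly two heavy-atom neighbours.
Check the 12 heavy atoms by environment: 2× C (D1) → no; 3× C (D3) → no; 4× C (D2) → match; 2× N (D1) → no; 1× O (D1) → no.
That gives 4 matching atoms.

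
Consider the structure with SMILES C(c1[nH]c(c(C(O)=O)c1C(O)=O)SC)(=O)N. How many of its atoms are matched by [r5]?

The query [r5] means: r5 matches atoms in a five-membered ring.
Check the 16 heavy atoms by environment: 1× n (aromatic, in 5-ring) → match; 4× c (aromatic, in 5-ring) → match; 4× C (acyclic) → no; 5× O (acyclic) → no; 1× S (acyclic) → no; 1× N (acyclic) → no.
Summing the matching environments: 1 + 4 = 5 matching atoms.

5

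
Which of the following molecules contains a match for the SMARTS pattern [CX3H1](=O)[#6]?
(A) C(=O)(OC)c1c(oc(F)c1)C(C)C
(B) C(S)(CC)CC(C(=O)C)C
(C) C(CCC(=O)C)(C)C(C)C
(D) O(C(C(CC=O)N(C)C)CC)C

[CX3H1](=O)[#6] describes an sp2 carbon with one H, double-bonded to O and single-bonded to carbon (an aldehyde).
(A) has a methyl-ester group (-C(=O)OCH3) but the carbonyl carbon has H0, not H1.
(B) has an acetyl/ketone group (-C(=O)CH3) but the carbonyl carbon has H0 (two carbon neighbours), not H1.
(C) has an acetyl/ketone group (-C(=O)CH3) but the carbonyl carbon has H0 (two carbon neighbours), not H1.
(D) contains an aldehyde (-CHO), which satisfies every atom and bond constraint.
So the answer is (D).

D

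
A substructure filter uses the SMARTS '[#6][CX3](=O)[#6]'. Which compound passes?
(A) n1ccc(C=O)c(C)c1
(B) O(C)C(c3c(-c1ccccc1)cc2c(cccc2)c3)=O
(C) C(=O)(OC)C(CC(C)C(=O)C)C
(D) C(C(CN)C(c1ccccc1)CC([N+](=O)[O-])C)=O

C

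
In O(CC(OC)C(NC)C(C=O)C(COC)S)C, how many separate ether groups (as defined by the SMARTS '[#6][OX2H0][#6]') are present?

3

[#6][OX2H0][#6] is the SMARTS for an ether: an aliphatic oxygen bridging two carbons with no H on the oxygen.
The molecule carries 3 separate instances of a methoxy ether (-OCH3) meeting every constraint; each maps to a distinct set of atoms, giving 3 matches.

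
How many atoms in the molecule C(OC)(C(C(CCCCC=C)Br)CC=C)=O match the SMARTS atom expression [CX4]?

The query [CX4] means: C with X4: aliphatic carbon with exactly 4 total connections (bonds + H).
Check the 16 heavy atoms by environment: 8× C (X4) → match; 5× C (X3) → no; 1× O (X1) → no; 1× O (X2) → no; 1× Br (X1) → no.
That gives 8 matching atoms.

8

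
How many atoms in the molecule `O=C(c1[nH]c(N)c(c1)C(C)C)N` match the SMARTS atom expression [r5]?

5

Check the 12 heavy atoms by environment: 1× n (aromatic, in 5-ring) → match; 4× c (aromatic, in 5-ring) → match; 4× C (acyclic) → no; 1× O (acyclic) → no; 2× N (acyclic) → no.
Summing the matching environments: 1 + 4 = 5 matching atoms.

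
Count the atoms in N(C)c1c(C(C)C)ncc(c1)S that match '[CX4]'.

4

The query [CX4] means: C with X4: aliphatic carbon with exactly 4 total connections (bonds + H).
Check the 12 heavy atoms by environment: 1× n (aromatic, X2) → no; 5× c (aromatic, X3) → no; 1× N (X3) → no; 4× C (X4) → match; 1× S (X2) → no.
That gives 4 matching atoms.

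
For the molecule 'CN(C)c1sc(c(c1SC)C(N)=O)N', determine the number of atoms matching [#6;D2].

The query [#6;D2] means: any carbon bonded to exactly two heavy atoms.
Check the 14 heavy atoms by environment: 1× s (aromatic, D2) → no; 4× c (aromatic, D3) → no; 1× C (D3) → no; 1× O (D1) → no; 2× N (D1) → no; 1× N (D3) → no; 3× C (D1) → no; 1× S (D2) → no.
No environment satisfies the query, so 0 matching atoms.

0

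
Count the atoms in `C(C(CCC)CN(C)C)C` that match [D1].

4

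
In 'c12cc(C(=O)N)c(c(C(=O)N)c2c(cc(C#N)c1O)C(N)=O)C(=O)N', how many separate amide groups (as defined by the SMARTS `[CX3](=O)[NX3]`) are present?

4

[CX3](=O)[NX3] is the SMARTS for an amide: a carbonyl carbon bonded to a trivalent nitrogen.
The molecule carries 4 separate instances of a primary amide (-C(=O)NH2) meeting every constraint; each maps to a distinct set of atoms, giving 4 matches.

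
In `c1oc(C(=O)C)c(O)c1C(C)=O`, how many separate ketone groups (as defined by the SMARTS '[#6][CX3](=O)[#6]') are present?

2

[#6][CX3](=O)[#6] is the SMARTS for a ketone: a carbonyl carbon (no H) flanked by two carbons.
The molecule carries 2 separate instances of an acetyl/ketone group (-C(=O)CH3) meeting every constraint; each maps to a distinct set of atoms, giving 2 matches.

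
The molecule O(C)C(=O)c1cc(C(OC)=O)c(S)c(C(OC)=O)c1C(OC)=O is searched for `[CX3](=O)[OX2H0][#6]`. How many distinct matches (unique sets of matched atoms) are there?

[CX3](=O)[OX2H0][#6] is the SMARTS for an ester: a carbonyl carbon bonded to an oxygen that is itself bonded to carbon (no H on that O).
The molecule carries 4 separate instances of a methyl-ester group (-C(=O)OCH3) meeting every constraint; each maps to a distinct set of atoms, giving 4 matches.

4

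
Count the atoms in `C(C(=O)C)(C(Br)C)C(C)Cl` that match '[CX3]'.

The query [CX3] means: C with X3: aliphatic carbon with exactly 3 total connections.
Check the 10 heavy atoms by environment: 6× C (X4) → no; 1× C (X3) → match; 1× O (X1) → no; 1× Br (X1) → no; 1× Cl (X1) → no.
That gives 1 matching atom.

1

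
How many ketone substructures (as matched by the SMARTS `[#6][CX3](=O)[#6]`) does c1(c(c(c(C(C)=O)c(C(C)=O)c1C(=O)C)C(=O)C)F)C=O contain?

[#6][CX3](=O)[#6] is the SMARTS for a ketone: a carbonyl carbon (no H) flanked by two carbons.
The molecule carries 4 separate instances of an acetyl/ketone group (-C(=O)CH3) meeting every constraint; each maps to a distinct set of atoms, giving 4 matches.

4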